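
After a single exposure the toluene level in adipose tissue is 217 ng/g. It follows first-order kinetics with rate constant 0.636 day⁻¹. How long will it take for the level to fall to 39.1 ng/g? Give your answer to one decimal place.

2.7 days

t½ = ln 2 / λ = 0.69315 / 0.636 ≈ 1.0899 days.
Fraction remaining = 39.1/217 ≈ 0.18018.
n = log₂(217/39.1) = ln(5.5499)/ln 2 ≈ 2.4725 half-lives.
t = n × t½ = 2.4725 × 1.0899 ≈ 2.6946 days.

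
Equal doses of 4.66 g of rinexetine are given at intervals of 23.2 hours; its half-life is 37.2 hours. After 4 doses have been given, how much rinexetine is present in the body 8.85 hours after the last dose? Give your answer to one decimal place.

The 4 doses were given 78.45, 55.25, 32.05, 8.85 hours ago.
Total = 4.66·(1/2)^(78.45/37.2) + 4.66·(1/2)^(55.25/37.2) + 4.66·(1/2)^(32.05/37.2) + 4.66·(1/2)^(8.85/37.2)
      = 1.0803 + 1.6645 + 2.5647 + 3.9516 ≈ 9.2611 g.

9.3 g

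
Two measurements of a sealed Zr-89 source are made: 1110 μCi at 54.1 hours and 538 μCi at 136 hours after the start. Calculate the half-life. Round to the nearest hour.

Over Δt = 136 − 54.1 = 81.9 hours, the level fell by a factor of 1110/538 ≈ 2.0632.
n = log₂(2.0632) ≈ 1.0449 half-lives, so t½ = 81.9/1.0449 ≈ 78.382 hours.

78 hours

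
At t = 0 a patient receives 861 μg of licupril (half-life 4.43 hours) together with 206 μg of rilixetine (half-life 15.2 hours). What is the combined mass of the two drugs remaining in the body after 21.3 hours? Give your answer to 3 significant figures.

licupril: 861 × (1/2)^(21.3/4.43) = 861 × (1/2)^4.8081 ≈ 30.734 μg.
rilixetine: 206 × (1/2)^(21.3/15.2) = 206 × (1/2)^1.4013 ≈ 77.988 μg.
Total = 30.734 + 77.988 ≈ 108.72 μg.

109 μg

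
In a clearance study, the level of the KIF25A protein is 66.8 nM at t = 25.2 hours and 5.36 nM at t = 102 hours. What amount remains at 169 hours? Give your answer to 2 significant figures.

Over Δt = 102 − 25.2 = 76.8 hours, the level fell by a factor of 66.8/5.36 ≈ 12.463.
n = log₂(12.463) ≈ 3.6395 half-lives, so t½ = 76.8/3.6395 ≈ 21.102 hours.
From t = 102 to t = 169: 5.36 × (1/2)^((169−102)/21.102) ≈ 0.59341 nM.

0.59 nM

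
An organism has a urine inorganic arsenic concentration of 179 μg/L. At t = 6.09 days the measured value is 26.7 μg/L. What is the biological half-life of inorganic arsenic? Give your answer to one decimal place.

A/A₀ = 26.7/179 ≈ 0.14916.
n = log₂(6.7041) ≈ 2.745 half-lives elapsed in 6.09 days.
t½ = 6.09/2.745 ≈ 2.2185 days.

2.2 days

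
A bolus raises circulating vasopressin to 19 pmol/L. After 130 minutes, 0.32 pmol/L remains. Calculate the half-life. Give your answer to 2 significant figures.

A/A₀ = 0.32/19 ≈ 0.016842.
n = log₂(59.375) ≈ 5.8918 half-lives elapsed in 130 minutes.
t½ = 130/5.8918 ≈ 22.065 minutes.

22 minutes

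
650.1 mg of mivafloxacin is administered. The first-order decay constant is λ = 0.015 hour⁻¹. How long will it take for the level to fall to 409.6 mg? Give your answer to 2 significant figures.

t½ = ln 2 / λ = 0.69315 / 0.015 ≈ 46.21 hours.
Fraction remaining = 409.6/650.1 ≈ 0.63006.
n = log₂(650.1/409.6) = ln(1.5872)/ln 2 ≈ 0.66645 half-lives.
t = n × t½ = 0.66645 × 46.21 ≈ 30.796 hours.

31 hours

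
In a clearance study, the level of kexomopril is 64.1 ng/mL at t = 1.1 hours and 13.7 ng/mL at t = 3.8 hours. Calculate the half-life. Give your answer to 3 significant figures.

1.21 hours

Over Δt = 3.8 − 1.1 = 2.7 hours, the level fell by a factor of 64.1/13.7 ≈ 4.6788.
n = log₂(4.6788) ≈ 2.2261 half-lives, so t½ = 2.7/2.2261 ≈ 1.2129 hours.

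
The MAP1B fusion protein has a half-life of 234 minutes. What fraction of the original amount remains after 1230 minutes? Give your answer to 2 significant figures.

n = 1230/234 ≈ 5.2564 half-lives.
Fraction remaining = (1/2)^5.2564 ≈ 0.026162.

0.026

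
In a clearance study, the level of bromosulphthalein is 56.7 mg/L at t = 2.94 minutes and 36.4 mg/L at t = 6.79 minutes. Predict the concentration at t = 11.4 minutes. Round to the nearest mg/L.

Over Δt = 6.79 − 2.94 = 3.85 minutes, the level fell by a factor of 56.7/36.4 ≈ 1.5577.
n = log₂(1.5577) ≈ 0.63941 half-lives, so t½ = 3.85/0.63941 ≈ 6.0212 minutes.
From t = 6.79 to t = 11.4: 36.4 × (1/2)^((11.4−6.79)/6.0212) ≈ 21.41 mg/L.

21 mg/L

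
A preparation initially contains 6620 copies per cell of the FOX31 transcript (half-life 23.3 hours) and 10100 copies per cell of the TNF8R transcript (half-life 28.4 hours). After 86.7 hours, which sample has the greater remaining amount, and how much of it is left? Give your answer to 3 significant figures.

TNF8R transcript, 1220 copies per cell

FOX31 transcript: 6620 × (1/2)^3.721 ≈ 502.01 copies per cell.
TNF8R transcript: 10100 × (1/2)^3.0528 ≈ 1217.1 copies per cell.
TNF8R transcript has more remaining, at ≈ 1217.1 copies per cell.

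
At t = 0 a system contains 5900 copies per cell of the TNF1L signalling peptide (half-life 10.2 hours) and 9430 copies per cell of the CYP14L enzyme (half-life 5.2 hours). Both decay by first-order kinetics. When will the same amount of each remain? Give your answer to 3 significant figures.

Set 5900·(1/2)^(t/10.2) = 9430·(1/2)^(t/5.2).
Taking log₂: log₂(5900/9430) = t·(1/10.2 − 1/5.2).
log₂(0.62566) = -0.67654; 1/10.2 − 1/5.2 = -0.094268.
t = -0.67654 / -0.094268 ≈ 7.1768 hours.

7.18 hours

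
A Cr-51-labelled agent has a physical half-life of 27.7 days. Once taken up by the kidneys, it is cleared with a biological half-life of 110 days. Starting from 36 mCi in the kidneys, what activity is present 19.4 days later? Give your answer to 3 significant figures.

1/t_eff = 1/t_phys + 1/t_biol = 1/27.7 + 1/110 = 0.045192 per day.
t_eff = 27.7 × 110 / (27.7 + 110) ≈ 22.128 days.
Remaining = 36 × (1/2)^(19.4/22.128) = 36 × (1/2)^0.87672 ≈ 19.606 mCi.

19.6 mCi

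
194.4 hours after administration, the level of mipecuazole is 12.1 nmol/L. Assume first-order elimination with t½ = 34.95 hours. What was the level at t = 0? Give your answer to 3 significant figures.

572 nmol/L

Number of half-lives elapsed: n = 194.4/34.95 ≈ 5.5622.
A₀ = A × 2^n = 12.1 × 2^5.5622 = 12.1 × 47.25 ≈ 571.72 nmol/L.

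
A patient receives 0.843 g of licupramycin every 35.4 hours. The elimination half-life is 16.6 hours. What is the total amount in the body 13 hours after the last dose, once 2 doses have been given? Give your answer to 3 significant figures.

The 2 doses were given 48.4, 13 hours ago.
Total = 0.843·(1/2)^(48.4/16.6) + 0.843·(1/2)^(13/16.6)
      = 0.11172 + 0.48987 ≈ 0.60159 g.

0.602 g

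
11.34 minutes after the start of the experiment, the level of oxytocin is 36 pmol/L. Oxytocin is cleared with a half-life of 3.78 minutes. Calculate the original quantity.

288 pmol/L

Number of half-lives elapsed: n = 11.34/3.78 ≈ 3.
A₀ = A × 2^n = 36 × 2^3 = 36 × 8 ≈ 288 pmol/L.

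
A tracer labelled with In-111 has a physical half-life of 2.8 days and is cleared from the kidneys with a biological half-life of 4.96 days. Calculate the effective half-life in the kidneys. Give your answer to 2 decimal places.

1/t_eff = 1/t_phys + 1/t_biol = 1/2.8 + 1/4.96 = 0.55876 per day.
t_eff = 2.8 × 4.96 / (2.8 + 4.96) ≈ 1.7897 days.

1.79 days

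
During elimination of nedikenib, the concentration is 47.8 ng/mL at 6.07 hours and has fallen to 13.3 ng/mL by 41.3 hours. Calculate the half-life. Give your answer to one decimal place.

19.1 hours

Over Δt = 41.3 − 6.07 = 35.23 hours, the level fell by a factor of 47.8/13.3 ≈ 3.594.
n = log₂(3.594) ≈ 1.8456 half-lives, so t½ = 35.23/1.8456 ≈ 19.089 hours.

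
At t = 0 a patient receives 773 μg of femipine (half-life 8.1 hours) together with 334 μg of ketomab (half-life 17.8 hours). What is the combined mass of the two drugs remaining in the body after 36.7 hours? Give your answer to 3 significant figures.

113 μg

femipine: 773 × (1/2)^(36.7/8.1) = 773 × (1/2)^4.5309 ≈ 33.439 μg.
ketomab: 334 × (1/2)^(36.7/17.8) = 334 × (1/2)^2.0618 ≈ 79.999 μg.
Total = 33.439 + 79.999 ≈ 113.44 μg.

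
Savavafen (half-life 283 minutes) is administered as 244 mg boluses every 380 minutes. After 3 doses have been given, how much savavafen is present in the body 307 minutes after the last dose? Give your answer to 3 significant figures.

The 3 doses were given 1067, 687, 307 minutes ago.
Total = 244·(1/2)^(1067/283) + 244·(1/2)^(687/283) + 244·(1/2)^(307/283)
      = 17.882 + 45.355 + 115.04 ≈ 178.27 mg.

178 mg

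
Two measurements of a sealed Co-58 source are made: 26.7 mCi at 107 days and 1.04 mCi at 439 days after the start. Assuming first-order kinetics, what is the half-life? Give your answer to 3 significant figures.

Over Δt = 439 − 107 = 332 days, the level fell by a factor of 26.7/1.04 ≈ 25.673.
n = log₂(25.673) ≈ 4.6822 half-lives, so t½ = 332/4.6822 ≈ 70.907 days.

70.9 days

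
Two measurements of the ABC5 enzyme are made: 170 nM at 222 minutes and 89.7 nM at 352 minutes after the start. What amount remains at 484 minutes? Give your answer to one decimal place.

Over Δt = 352 − 222 = 130 minutes, the level fell by a factor of 170/89.7 ≈ 1.8952.
n = log₂(1.8952) ≈ 0.92235 half-lives, so t½ = 130/0.92235 ≈ 140.94 minutes.
From t = 352 to t = 484: 89.7 × (1/2)^((484−352)/140.94) ≈ 46.867 nM.

46.9 nM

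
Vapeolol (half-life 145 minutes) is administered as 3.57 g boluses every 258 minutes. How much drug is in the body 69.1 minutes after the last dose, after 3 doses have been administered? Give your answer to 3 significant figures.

The 3 doses were given 585.1, 327.1, 69.1 minutes ago.
Total = 3.57·(1/2)^(585.1/145) + 3.57·(1/2)^(327.1/145) + 3.57·(1/2)^(69.1/145)
      = 0.21775 + 0.74746 + 2.5657 ≈ 3.5309 g.

3.53 g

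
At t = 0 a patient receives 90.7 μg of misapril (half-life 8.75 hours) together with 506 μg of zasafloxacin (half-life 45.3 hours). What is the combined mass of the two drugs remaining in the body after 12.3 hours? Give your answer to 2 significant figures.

misapril: 90.7 × (1/2)^(12.3/8.75) = 90.7 × (1/2)^1.4057 ≈ 34.233 μg.
zasafloxacin: 506 × (1/2)^(12.3/45.3) = 506 × (1/2)^0.27152 ≈ 419.19 μg.
Total = 34.233 + 419.19 ≈ 453.43 μg.

450 μg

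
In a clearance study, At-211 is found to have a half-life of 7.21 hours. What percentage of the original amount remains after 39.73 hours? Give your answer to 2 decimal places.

n = 39.73/7.21 ≈ 5.5104 half-lives.
Fraction remaining = (1/2)^5.5104 ≈ 0.021938, i.e. 2.1938%.

2.19%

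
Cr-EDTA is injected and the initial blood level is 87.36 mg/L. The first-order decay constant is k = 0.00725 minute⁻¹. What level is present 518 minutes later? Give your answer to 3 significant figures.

t½ = ln 2 / k = 0.69315 / 0.00725 ≈ 95.607 minutes.
Number of half-lives: n = 518/95.607 ≈ 5.418.
Remaining = 87.36 × (1/2)^5.418 = 87.36 × 0.023389 ≈ 2.0432 mg/L.

2.04 mg/L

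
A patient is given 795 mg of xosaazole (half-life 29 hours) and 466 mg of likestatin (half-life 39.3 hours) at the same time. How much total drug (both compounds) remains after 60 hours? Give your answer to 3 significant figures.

xosaazole: 795 × (1/2)^(60/29) = 795 × (1/2)^2.069 ≈ 189.47 mg.
likestatin: 466 × (1/2)^(60/39.3) = 466 × (1/2)^1.5267 ≈ 161.73 mg.
Total = 189.47 + 161.73 ≈ 351.21 mg.

351 mg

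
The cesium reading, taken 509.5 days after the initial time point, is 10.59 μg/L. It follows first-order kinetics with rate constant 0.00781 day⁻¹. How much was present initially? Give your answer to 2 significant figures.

t½ = ln 2 / λ = 0.69315 / 0.00781 ≈ 88.751 days.
Number of half-lives elapsed: n = 509.5/88.751 ≈ 5.7408.
A₀ = A × 2^n = 10.59 × 2^5.7408 = 10.59 × 53.474 ≈ 566.29 μg/L.

570 μg/L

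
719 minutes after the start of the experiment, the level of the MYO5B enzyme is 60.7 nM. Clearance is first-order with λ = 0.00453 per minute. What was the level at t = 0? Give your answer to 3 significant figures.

t½ = ln 2 / λ = 0.69315 / 0.00453 ≈ 153.01 minutes.
Number of half-lives elapsed: n = 719/153.01 ≈ 4.699.
A₀ = A × 2^n = 60.7 × 2^4.699 = 60.7 × 25.973 ≈ 1576.6 nM.

1580 nM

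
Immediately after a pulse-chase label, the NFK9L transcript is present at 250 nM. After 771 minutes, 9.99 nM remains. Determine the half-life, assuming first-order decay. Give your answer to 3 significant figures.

A/A₀ = 9.99/250 ≈ 0.03996.
n = log₂(25.025) ≈ 4.6453 half-lives elapsed in 771 minutes.
t½ = 771/4.6453 ≈ 165.97 minutes.

166 minutes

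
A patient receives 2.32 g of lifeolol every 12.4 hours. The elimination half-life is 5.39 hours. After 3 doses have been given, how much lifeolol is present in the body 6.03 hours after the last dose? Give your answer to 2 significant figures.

The 3 doses were given 30.83, 18.43, 6.03 hours ago.
Total = 2.32·(1/2)^(30.83/5.39) + 2.32·(1/2)^(18.43/5.39) + 2.32·(1/2)^(6.03/5.39)
      = 0.044019 + 0.21686 + 1.0684 ≈ 1.3292 g.

1.3 g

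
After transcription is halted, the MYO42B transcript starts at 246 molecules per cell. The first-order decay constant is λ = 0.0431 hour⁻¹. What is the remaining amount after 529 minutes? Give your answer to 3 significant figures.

t½ = ln 2 / λ = 0.69315 / 0.0431 ≈ 16.082 hours.
Convert the elapsed time: 529 minutes = 8.81667 hours.
Number of half-lives: n = 8.81667/16.082 ≈ 0.54822.
Remaining = 246 × (1/2)^0.54822 = 246 × 0.68386 ≈ 168.23 molecules per cell.

168 molecules per cell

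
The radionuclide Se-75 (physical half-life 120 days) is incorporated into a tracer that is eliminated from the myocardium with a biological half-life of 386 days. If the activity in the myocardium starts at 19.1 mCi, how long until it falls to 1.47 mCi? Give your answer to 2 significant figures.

1/t_eff = 1/t_phys + 1/t_biol = 1/120 + 1/386 = 0.010924 per day.
t_eff = 120 × 386 / (120 + 386) ≈ 91.542 days.
n = log₂(19.1/1.47) ≈ 3.6997; t = 3.6997 × 91.542 ≈ 338.67 days.

340 days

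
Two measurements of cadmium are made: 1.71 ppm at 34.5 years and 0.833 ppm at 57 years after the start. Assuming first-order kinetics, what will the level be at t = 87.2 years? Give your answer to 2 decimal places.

0.32 ppm

Over Δt = 57 − 34.5 = 22.5 years, the level fell by a factor of 1.71/0.833 ≈ 2.0528.
n = log₂(2.0528) ≈ 1.0376 half-lives, so t½ = 22.5/1.0376 ≈ 21.684 years.
From t = 57 to t = 87.2: 0.833 × (1/2)^((87.2−57)/21.684) ≈ 0.31725 ppm.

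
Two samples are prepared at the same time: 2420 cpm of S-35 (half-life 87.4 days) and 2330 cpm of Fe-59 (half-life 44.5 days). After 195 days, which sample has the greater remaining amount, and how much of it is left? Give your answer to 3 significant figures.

S-35: 2420 × (1/2)^2.2311 ≈ 515.44 cpm.
Fe-59: 2330 × (1/2)^4.382 ≈ 111.75 cpm.
S-35 has more remaining, at ≈ 515.44 cpm.

S-35, 515 cpm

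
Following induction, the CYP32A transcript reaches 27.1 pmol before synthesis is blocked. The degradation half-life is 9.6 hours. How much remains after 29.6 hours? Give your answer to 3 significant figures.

Number of half-lives: n = 29.6/9.6 ≈ 3.0833.
Remaining = 27.1 × (1/2)^3.0833 = 27.1 × 0.11798 ≈ 3.1974 pmol.

3.20 pmol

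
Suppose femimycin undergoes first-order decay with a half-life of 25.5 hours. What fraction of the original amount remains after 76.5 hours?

n = 76.5/25.5 ≈ 3 half-lives.
Fraction remaining = (1/2)^3 ≈ 0.125.

0.125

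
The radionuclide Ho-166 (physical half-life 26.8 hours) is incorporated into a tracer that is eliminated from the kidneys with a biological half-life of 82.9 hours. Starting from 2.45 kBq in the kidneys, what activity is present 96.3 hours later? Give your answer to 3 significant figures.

0.0907 kBq

1/t_eff = 1/t_phys + 1/t_biol = 1/26.8 + 1/82.9 = 0.049376 per hour.
t_eff = 26.8 × 82.9 / (26.8 + 82.9) ≈ 20.253 hours.
Remaining = 2.45 × (1/2)^(96.3/20.253) = 2.45 × (1/2)^4.7549 ≈ 0.090738 kBq.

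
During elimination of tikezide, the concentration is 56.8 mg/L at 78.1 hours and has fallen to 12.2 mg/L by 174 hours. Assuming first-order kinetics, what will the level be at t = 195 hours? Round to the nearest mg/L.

Over Δt = 174 − 78.1 = 95.9 hours, the level fell by a factor of 56.8/12.2 ≈ 4.6557.
n = log₂(4.6557) ≈ 2.219 half-lives, so t½ = 95.9/2.219 ≈ 43.217 hours.
From t = 174 to t = 195: 12.2 × (1/2)^((195−174)/43.217) ≈ 8.7113 mg/L.

9 mg/L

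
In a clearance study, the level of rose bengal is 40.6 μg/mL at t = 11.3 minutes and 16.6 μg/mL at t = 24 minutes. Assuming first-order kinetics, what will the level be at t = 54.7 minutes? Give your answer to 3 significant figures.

1.91 μg/mL

Over Δt = 24 − 11.3 = 12.7 minutes, the level fell by a factor of 40.6/16.6 ≈ 2.4458.
n = log₂(2.4458) ≈ 1.2903 half-lives, so t½ = 12.7/1.2903 ≈ 9.8427 minutes.
From t = 24 to t = 54.7: 16.6 × (1/2)^((54.7−24)/9.8427) ≈ 1.9106 μg/mL.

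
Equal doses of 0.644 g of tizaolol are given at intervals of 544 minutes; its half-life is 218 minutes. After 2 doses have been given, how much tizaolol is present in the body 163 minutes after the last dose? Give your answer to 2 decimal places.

The 2 doses were given 707, 163 minutes ago.
Total = 0.644·(1/2)^(707/218) + 0.644·(1/2)^(163/218)
      = 0.068016 + 0.38353 ≈ 0.45155 g.

0.45 g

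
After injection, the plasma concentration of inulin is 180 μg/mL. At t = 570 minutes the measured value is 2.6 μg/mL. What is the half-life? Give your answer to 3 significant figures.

93.2 minutes

A/A₀ = 2.6/180 ≈ 0.014444.
n = log₂(69.231) ≈ 6.1133 half-lives elapsed in 570 minutes.
t½ = 570/6.1133 ≈ 93.239 minutes.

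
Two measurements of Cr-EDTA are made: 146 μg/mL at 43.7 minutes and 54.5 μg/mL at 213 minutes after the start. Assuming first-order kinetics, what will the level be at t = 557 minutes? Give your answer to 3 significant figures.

7.36 μg/mL

Over Δt = 213 − 43.7 = 169.3 minutes, the level fell by a factor of 146/54.5 ≈ 2.6789.
n = log₂(2.6789) ≈ 1.4216 half-lives, so t½ = 169.3/1.4216 ≈ 119.09 minutes.
From t = 213 to t = 557: 54.5 × (1/2)^((557−213)/119.09) ≈ 7.3593 μg/mL.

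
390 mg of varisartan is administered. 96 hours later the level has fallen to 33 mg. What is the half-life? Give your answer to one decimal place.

26.9 hours

A/A₀ = 33/390 ≈ 0.084615.
n = log₂(11.818) ≈ 3.5629 half-lives elapsed in 96 hours.
t½ = 96/3.5629 ≈ 26.944 hours.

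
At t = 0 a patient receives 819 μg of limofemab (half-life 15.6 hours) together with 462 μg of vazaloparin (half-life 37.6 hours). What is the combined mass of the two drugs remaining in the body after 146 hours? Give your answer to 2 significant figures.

33 μg

limofemab: 819 × (1/2)^(146/15.6) = 819 × (1/2)^9.359 ≈ 1.2472 μg.
vazaloparin: 462 × (1/2)^(146/37.6) = 462 × (1/2)^3.883 ≈ 31.315 μg.
Total = 1.2472 + 31.315 ≈ 32.562 μg.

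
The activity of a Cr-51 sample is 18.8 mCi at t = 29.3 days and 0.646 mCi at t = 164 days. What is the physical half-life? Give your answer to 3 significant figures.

Over Δt = 164 − 29.3 = 134.7 days, the level fell by a factor of 18.8/0.646 ≈ 29.102.
n = log₂(29.102) ≈ 4.8631 half-lives, so t½ = 134.7/4.8631 ≈ 27.699 days.

27.7 days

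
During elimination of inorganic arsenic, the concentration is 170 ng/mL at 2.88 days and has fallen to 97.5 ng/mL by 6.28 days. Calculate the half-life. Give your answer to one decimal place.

4.2 days

Over Δt = 6.28 − 2.88 = 3.4 days, the level fell by a factor of 170/97.5 ≈ 1.7436.
n = log₂(1.7436) ≈ 0.80206 half-lives, so t½ = 3.4/0.80206 ≈ 4.2391 days.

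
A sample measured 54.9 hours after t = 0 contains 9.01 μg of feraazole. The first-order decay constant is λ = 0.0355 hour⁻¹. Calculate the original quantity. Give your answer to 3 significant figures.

63.3 μg

t½ = ln 2 / λ = 0.69315 / 0.0355 ≈ 19.525 hours.
Number of half-lives elapsed: n = 54.9/19.525 ≈ 2.8117.
A₀ = A × 2^n = 9.01 × 2^2.8117 = 9.01 × 7.0213 ≈ 63.262 μg.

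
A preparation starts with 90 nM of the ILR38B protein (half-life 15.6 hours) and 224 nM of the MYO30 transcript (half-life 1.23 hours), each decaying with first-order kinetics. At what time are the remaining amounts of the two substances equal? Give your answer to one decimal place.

1.8 hours

Set 90·(1/2)^(t/15.6) = 224·(1/2)^(t/1.23).
Taking log₂: log₂(90/224) = t·(1/15.6 − 1/1.23).
log₂(0.40179) = -1.3155; 1/15.6 − 1/1.23 = -0.74891.
t = -1.3155 / -0.74891 ≈ 1.7566 hours.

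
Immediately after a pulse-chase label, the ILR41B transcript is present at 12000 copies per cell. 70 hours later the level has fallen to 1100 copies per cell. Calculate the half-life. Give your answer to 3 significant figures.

20.3 hours

A/A₀ = 1100/12000 ≈ 0.091667.
n = log₂(10.909) ≈ 3.4475 half-lives elapsed in 70 hours.
t½ = 70/3.4475 ≈ 20.305 hours.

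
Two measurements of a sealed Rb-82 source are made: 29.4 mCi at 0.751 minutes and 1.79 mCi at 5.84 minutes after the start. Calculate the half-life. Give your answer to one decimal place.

Over Δt = 5.84 − 0.751 = 5.089 minutes, the level fell by a factor of 29.4/1.79 ≈ 16.425.
n = log₂(16.425) ≈ 4.0378 half-lives, so t½ = 5.089/4.0378 ≈ 1.2603 minutes.

1.3 minutes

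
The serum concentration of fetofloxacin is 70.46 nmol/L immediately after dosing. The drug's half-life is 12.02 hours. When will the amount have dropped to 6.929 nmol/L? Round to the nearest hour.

40 hours

Fraction remaining = 6.929/70.46 ≈ 0.098339.
n = log₂(70.46/6.929) = ln(10.169)/ln 2 ≈ 3.3461 half-lives.
t = n × t½ = 3.3461 × 12.02 ≈ 40.22 hours.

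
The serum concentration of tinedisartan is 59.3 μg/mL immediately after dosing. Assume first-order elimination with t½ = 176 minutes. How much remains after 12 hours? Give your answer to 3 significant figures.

3.48 μg/mL

Convert the elapsed time: 12 hours = 720 minutes.
Number of half-lives: n = 720/176 ≈ 4.0909.
Remaining = 59.3 × (1/2)^4.0909 = 59.3 × 0.058683 ≈ 3.4799 μg/mL.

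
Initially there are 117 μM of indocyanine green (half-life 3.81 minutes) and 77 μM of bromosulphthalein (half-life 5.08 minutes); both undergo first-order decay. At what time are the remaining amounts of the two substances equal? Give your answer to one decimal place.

9.2 minutes

Set 117·(1/2)^(t/3.81) = 77·(1/2)^(t/5.08).
Taking log₂: log₂(117/77) = t·(1/3.81 − 1/5.08).
log₂(1.5195) = 0.60358; 1/3.81 − 1/5.08 = 0.065617.
t = 0.60358 / 0.065617 ≈ 9.1985 minutes.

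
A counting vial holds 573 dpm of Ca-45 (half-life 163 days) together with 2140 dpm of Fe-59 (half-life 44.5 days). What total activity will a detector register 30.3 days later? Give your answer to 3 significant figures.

Ca-45: 573 × (1/2)^(30.3/163) = 573 × (1/2)^0.18589 ≈ 503.73 dpm.
Fe-59: 2140 × (1/2)^(30.3/44.5) = 2140 × (1/2)^0.6809 ≈ 1334.9 dpm.
Total = 503.73 + 1334.9 ≈ 1838.6 dpm.

1840 dpm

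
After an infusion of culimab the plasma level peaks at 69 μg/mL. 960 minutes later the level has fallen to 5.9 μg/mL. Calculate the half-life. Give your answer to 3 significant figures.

A/A₀ = 5.9/69 ≈ 0.085507.
n = log₂(11.695) ≈ 3.5478 half-lives elapsed in 960 minutes.
t½ = 960/3.5478 ≈ 270.59 minutes.

271 minutes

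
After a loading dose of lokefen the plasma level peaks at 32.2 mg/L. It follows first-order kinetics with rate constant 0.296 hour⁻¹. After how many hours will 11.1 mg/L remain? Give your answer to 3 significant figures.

3.60 hours

t½ = ln 2 / λ = 0.69315 / 0.296 ≈ 2.3417 hours.
Fraction remaining = 11.1/32.2 ≈ 0.34472.
n = log₂(32.2/11.1) = ln(2.9009)/ln 2 ≈ 1.5365 half-lives.
t = n × t½ = 1.5365 × 2.3417 ≈ 3.598 hours.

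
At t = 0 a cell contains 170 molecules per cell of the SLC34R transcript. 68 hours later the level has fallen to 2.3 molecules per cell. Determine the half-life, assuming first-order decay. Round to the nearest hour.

A/A₀ = 2.3/170 ≈ 0.013529.
n = log₂(73.913) ≈ 6.2078 half-lives elapsed in 68 hours.
t½ = 68/6.2078 ≈ 10.954 hours.

11 hours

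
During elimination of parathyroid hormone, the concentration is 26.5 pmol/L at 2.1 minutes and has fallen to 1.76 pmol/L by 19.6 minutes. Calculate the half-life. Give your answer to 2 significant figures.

Over Δt = 19.6 − 2.1 = 17.5 minutes, the level fell by a factor of 26.5/1.76 ≈ 15.057.
n = log₂(15.057) ≈ 3.9123 half-lives, so t½ = 17.5/3.9123 ≈ 4.473 minutes.

4.5 minutes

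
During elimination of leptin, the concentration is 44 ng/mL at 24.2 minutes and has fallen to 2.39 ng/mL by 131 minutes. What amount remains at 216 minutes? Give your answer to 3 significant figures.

0.235 ng/mL

Over Δt = 131 − 24.2 = 106.8 minutes, the level fell by a factor of 44/2.39 ≈ 18.41.
n = log₂(18.41) ≈ 4.2024 half-lives, so t½ = 106.8/4.2024 ≈ 25.414 minutes.
From t = 131 to t = 216: 2.39 × (1/2)^((216−131)/25.414) ≈ 0.23527 ng/mL.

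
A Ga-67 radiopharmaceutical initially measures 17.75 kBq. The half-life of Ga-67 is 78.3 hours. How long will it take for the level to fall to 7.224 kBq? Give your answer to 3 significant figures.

Fraction remaining = 7.224/17.75 ≈ 0.40699.
n = log₂(17.75/7.224) = ln(2.4571)/ln 2 ≈ 1.2969 half-lives.
t = n × t½ = 1.2969 × 78.3 ≈ 101.55 hours.

102 hours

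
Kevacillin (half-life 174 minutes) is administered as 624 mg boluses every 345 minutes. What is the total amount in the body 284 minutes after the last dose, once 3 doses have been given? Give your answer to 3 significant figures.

The 3 doses were given 974, 629, 284 minutes ago.
Total = 624·(1/2)^(974/174) + 624·(1/2)^(629/174) + 624·(1/2)^(284/174)
      = 12.886 + 50.931 + 201.3 ≈ 265.12 mg.

265 mg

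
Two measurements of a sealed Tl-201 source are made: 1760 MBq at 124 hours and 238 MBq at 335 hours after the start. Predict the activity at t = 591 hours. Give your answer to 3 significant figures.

Over Δt = 335 − 124 = 211 hours, the level fell by a factor of 1760/238 ≈ 7.395.
n = log₂(7.395) ≈ 2.8865 half-lives, so t½ = 211/2.8865 ≈ 73.098 hours.
From t = 335 to t = 591: 238 × (1/2)^((591−335)/73.098) ≈ 21.005 MBq.

21.0 MBq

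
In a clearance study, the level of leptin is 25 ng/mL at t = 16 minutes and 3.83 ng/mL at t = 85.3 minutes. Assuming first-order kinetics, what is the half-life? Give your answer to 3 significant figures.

Over Δt = 85.3 − 16 = 69.3 minutes, the level fell by a factor of 25/3.83 ≈ 6.5274.
n = log₂(6.5274) ≈ 2.7065 half-lives, so t½ = 69.3/2.7065 ≈ 25.605 minutes.

25.6 minutes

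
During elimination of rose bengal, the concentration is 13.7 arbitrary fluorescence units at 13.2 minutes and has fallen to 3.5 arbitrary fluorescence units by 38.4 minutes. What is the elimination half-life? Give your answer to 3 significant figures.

Over Δt = 38.4 − 13.2 = 25.2 minutes, the level fell by a factor of 13.7/3.5 ≈ 3.9143.
n = log₂(3.9143) ≈ 1.9687 half-lives, so t½ = 25.2/1.9687 ≈ 12.8 minutes.

12.8 minutes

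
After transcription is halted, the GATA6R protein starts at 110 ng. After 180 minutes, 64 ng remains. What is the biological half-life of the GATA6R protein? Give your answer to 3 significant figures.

230 minutes

A/A₀ = 64/110 ≈ 0.58182.
n = log₂(1.7188) ≈ 0.78136 half-lives elapsed in 180 minutes.
t½ = 180/0.78136 ≈ 230.37 minutes.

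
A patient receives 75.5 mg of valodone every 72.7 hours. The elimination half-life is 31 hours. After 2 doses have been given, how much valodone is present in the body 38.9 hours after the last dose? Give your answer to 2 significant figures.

The 2 doses were given 111.6, 38.9 hours ago.
Total = 75.5·(1/2)^(111.6/31) + 75.5·(1/2)^(38.9/31)
      = 6.2264 + 31.638 ≈ 37.864 mg.

38 mg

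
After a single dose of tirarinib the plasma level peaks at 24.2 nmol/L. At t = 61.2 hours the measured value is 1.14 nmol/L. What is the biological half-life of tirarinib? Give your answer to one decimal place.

A/A₀ = 1.14/24.2 ≈ 0.047107.
n = log₂(21.228) ≈ 4.4079 half-lives elapsed in 61.2 hours.
t½ = 61.2/4.4079 ≈ 13.884 hours.

13.9 hours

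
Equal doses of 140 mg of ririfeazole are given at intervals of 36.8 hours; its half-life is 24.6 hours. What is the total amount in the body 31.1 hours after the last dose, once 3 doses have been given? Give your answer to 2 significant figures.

86 mg

The 3 doses were given 104.7, 67.9, 31.1 hours ago.
Total = 140·(1/2)^(104.7/24.6) + 140·(1/2)^(67.9/24.6) + 140·(1/2)^(31.1/24.6)
      = 7.3268 + 20.665 + 58.285 ≈ 86.277 mg.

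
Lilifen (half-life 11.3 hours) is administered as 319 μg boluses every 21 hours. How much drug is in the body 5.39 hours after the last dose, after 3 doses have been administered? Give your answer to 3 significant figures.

310 μg

The 3 doses were given 47.39, 26.39, 5.39 hours ago.
Total = 319·(1/2)^(47.39/11.3) + 319·(1/2)^(26.39/11.3) + 319·(1/2)^(5.39/11.3)
      = 17.431 + 63.207 + 229.19 ≈ 309.83 μg.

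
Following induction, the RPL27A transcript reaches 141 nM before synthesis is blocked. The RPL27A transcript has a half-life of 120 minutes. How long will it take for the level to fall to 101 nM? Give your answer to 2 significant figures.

Fraction remaining = 101/141 ≈ 0.71631.
n = log₂(141/101) = ln(1.396)/ln 2 ≈ 0.48134 half-lives.
t = n × t½ = 0.48134 × 120 ≈ 57.761 minutes.

58 minutes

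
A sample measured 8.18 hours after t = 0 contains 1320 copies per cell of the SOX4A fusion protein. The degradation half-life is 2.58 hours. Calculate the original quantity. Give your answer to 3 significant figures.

Number of half-lives elapsed: n = 8.18/2.58 ≈ 3.1705.
A₀ = A × 2^n = 1320 × 2^3.1705 = 1320 × 9.0039 ≈ 11885 copies per cell.

11900 copies per cell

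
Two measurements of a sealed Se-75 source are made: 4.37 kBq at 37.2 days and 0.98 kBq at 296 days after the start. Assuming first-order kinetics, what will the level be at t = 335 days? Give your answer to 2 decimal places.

0.78 kBq

Over Δt = 296 − 37.2 = 258.8 days, the level fell by a factor of 4.37/0.98 ≈ 4.4592.
n = log₂(4.4592) ≈ 2.1568 half-lives, so t½ = 258.8/2.1568 ≈ 119.99 days.
From t = 296 to t = 335: 0.98 × (1/2)^((335−296)/119.99) ≈ 0.78232 kBq.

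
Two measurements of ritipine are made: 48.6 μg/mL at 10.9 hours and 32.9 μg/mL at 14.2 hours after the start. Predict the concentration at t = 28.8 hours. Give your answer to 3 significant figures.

5.86 μg/mL

Over Δt = 14.2 − 10.9 = 3.3 hours, the level fell by a factor of 48.6/32.9 ≈ 1.4772.
n = log₂(1.4772) ≈ 0.56287 half-lives, so t½ = 3.3/0.56287 ≈ 5.8628 hours.
From t = 14.2 to t = 28.8: 32.9 × (1/2)^((28.8−14.2)/5.8628) ≈ 5.8553 μg/mL.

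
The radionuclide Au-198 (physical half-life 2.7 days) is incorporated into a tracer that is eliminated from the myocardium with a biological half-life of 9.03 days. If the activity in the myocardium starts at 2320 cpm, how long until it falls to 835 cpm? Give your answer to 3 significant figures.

3.06 days

1/t_eff = 1/t_phys + 1/t_biol = 1/2.7 + 1/9.03 = 0.48111 per day.
t_eff = 2.7 × 9.03 / (2.7 + 9.03) ≈ 2.0785 days.
n = log₂(2320/835) ≈ 1.4743; t = 1.4743 × 2.0785 ≈ 3.0643 days.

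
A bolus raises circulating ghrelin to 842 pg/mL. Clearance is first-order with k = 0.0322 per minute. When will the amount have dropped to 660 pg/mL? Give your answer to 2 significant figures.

t½ = ln 2 / k = 0.69315 / 0.0322 ≈ 21.526 minutes.
Fraction remaining = 660/842 ≈ 0.78385.
n = log₂(842/660) = ln(1.2758)/ln 2 ≈ 0.35135 half-lives.
t = n × t½ = 0.35135 × 21.526 ≈ 7.5634 minutes.

7.6 minutes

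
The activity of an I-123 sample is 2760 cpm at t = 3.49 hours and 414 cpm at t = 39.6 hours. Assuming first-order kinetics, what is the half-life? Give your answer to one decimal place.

Over Δt = 39.6 − 3.49 = 36.11 hours, the level fell by a factor of 2760/414 ≈ 6.6667.
n = log₂(6.6667) ≈ 2.737 half-lives, so t½ = 36.11/2.737 ≈ 13.193 hours.

13.2 hours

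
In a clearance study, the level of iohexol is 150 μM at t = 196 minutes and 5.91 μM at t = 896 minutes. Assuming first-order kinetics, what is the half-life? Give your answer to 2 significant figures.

Over Δt = 896 − 196 = 700 minutes, the level fell by a factor of 150/5.91 ≈ 25.381.
n = log₂(25.381) ≈ 4.6657 half-lives, so t½ = 700/4.6657 ≈ 150.03 minutes.

150 minutes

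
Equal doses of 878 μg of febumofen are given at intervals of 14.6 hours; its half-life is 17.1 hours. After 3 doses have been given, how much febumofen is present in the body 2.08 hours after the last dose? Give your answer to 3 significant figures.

1500 μg

The 3 doses were given 31.28, 16.68, 2.08 hours ago.
Total = 878·(1/2)^(31.28/17.1) + 878·(1/2)^(16.68/17.1) + 878·(1/2)^(2.08/17.1)
      = 247.08 + 446.54 + 807.01 ≈ 1500.6 μg.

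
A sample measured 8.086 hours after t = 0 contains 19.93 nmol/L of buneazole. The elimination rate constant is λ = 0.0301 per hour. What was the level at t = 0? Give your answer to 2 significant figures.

25 nmol/L

t½ = ln 2 / λ = 0.69315 / 0.0301 ≈ 23.028 hours.
Number of half-lives elapsed: n = 8.086/23.028 ≈ 0.35114.
A₀ = A × 2^n = 19.93 × 2^0.35114 = 19.93 × 1.2756 ≈ 25.422 nmol/L.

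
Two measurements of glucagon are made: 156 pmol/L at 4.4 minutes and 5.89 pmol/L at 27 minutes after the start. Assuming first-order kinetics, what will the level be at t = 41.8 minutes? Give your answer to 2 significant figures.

Over Δt = 27 − 4.4 = 22.6 minutes, the level fell by a factor of 156/5.89 ≈ 26.486.
n = log₂(26.486) ≈ 4.7271 half-lives, so t½ = 22.6/4.7271 ≈ 4.7809 minutes.
From t = 27 to t = 41.8: 5.89 × (1/2)^((41.8−27)/4.7809) ≈ 0.68902 pmol/L.

0.69 pmol/L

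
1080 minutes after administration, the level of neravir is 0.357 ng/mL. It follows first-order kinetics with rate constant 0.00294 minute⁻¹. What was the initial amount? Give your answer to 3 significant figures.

8.54 ng/mL

t½ = ln 2 / λ = 0.69315 / 0.00294 ≈ 235.76 minutes.
Number of half-lives elapsed: n = 1080/235.76 ≈ 4.5808.
A₀ = A × 2^n = 0.357 × 2^4.5808 = 0.357 × 23.932 ≈ 8.5436 ng/mL.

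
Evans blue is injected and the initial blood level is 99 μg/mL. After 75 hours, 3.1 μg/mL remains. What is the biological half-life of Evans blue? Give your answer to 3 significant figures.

A/A₀ = 3.1/99 ≈ 0.031313.
n = log₂(31.935) ≈ 4.9971 half-lives elapsed in 75 hours.
t½ = 75/4.9971 ≈ 15.009 hours.

15.0 hours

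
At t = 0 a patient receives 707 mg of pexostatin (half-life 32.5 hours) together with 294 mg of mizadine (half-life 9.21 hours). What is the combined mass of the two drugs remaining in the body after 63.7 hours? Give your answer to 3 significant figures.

pexostatin: 707 × (1/2)^(63.7/32.5) = 707 × (1/2)^1.96 ≈ 181.72 mg.
mizadine: 294 × (1/2)^(63.7/9.21) = 294 × (1/2)^6.9164 ≈ 2.4339 mg.
Total = 181.72 + 2.4339 ≈ 184.15 mg.

184 mg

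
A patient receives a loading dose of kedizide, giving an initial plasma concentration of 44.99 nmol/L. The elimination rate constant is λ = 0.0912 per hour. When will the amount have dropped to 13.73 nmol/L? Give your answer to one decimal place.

t½ = ln 2 / λ = 0.69315 / 0.0912 ≈ 7.6003 hours.
Fraction remaining = 13.73/44.99 ≈ 0.30518.
n = log₂(44.99/13.73) = ln(3.2768)/ln 2 ≈ 1.7123 half-lives.
t = n × t½ = 1.7123 × 7.6003 ≈ 13.014 hours.

13.0 hours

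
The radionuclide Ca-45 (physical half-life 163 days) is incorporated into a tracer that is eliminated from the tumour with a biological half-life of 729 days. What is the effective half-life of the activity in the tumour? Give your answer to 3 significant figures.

1/t_eff = 1/t_phys + 1/t_biol = 1/163 + 1/729 = 0.0075067 per day.
t_eff = 163 × 729 / (163 + 729) ≈ 133.21 days.

133 days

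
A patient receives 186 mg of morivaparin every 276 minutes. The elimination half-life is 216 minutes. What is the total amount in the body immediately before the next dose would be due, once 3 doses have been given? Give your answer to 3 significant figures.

The 3 doses were given 828, 552, 276 minutes ago.
Total = 186·(1/2)^(828/216) + 186·(1/2)^(552/216) + 186·(1/2)^(276/216)
      = 13.049 + 31.638 + 76.712 ≈ 121.4 mg.

121 mg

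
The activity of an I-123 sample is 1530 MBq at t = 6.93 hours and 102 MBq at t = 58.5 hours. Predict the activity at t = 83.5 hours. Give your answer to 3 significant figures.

27.4 MBq

Over Δt = 58.5 − 6.93 = 51.57 hours, the level fell by a factor of 1530/102 ≈ 15.
n = log₂(15) ≈ 3.9069 half-lives, so t½ = 51.57/3.9069 ≈ 13.2 hours.
From t = 58.5 to t = 83.5: 102 × (1/2)^((83.5−58.5)/13.2) ≈ 27.445 MBq.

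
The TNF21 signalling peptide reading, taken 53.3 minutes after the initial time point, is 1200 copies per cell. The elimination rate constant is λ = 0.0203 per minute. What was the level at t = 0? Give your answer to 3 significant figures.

t½ = ln 2 / λ = 0.69315 / 0.0203 ≈ 34.145 minutes.
Number of half-lives elapsed: n = 53.3/34.145 ≈ 1.561.
A₀ = A × 2^n = 1200 × 2^1.561 = 1200 × 2.9505 ≈ 3540.7 copies per cell.

3540 copies per cell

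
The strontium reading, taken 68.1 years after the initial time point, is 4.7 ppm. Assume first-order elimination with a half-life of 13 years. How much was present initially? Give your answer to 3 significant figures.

Number of half-lives elapsed: n = 68.1/13 ≈ 5.2385.
A₀ = A × 2^n = 4.7 × 2^5.2385 = 4.7 × 37.751 ≈ 177.43 ppm.

177 ppm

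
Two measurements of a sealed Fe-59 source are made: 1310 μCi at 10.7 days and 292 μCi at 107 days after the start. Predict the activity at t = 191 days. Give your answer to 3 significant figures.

Over Δt = 107 − 10.7 = 96.3 days, the level fell by a factor of 1310/292 ≈ 4.4863.
n = log₂(4.4863) ≈ 2.1655 half-lives, so t½ = 96.3/2.1655 ≈ 44.47 days.
From t = 107 to t = 191: 292 × (1/2)^((191−107)/44.47) ≈ 78.842 μCi.

78.8 μCi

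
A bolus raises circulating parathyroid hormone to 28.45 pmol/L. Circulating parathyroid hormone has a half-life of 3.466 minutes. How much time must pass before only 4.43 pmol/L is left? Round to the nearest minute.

Fraction remaining = 4.43/28.45 ≈ 0.15571.
n = log₂(28.45/4.43) = ln(6.4221)/ln 2 ≈ 2.6831 half-lives.
t = n × t½ = 2.6831 × 3.466 ≈ 9.2995 minutes.

9 minutes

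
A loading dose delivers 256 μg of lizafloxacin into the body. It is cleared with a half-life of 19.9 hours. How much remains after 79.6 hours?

16 μg

Elapsed time is 4 half-lives (79.6/19.9).
Each half-life halves the amount: 256 × (1/2)^4 = 256/16 = 16 μg.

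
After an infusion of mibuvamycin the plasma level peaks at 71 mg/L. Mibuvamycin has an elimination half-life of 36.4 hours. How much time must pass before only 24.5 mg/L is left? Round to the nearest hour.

56 hours

Fraction remaining = 24.5/71 ≈ 0.34507.
n = log₂(71/24.5) = ln(2.898)/ln 2 ≈ 1.535 half-lives.
t = n × t½ = 1.535 × 36.4 ≈ 55.875 hours.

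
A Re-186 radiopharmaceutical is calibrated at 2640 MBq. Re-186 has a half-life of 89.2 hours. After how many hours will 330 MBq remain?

267.6 hours

330/2640 = 1/8, so 3 half-lives have elapsed.
t = 3 × 89.2 = 267.6 hours.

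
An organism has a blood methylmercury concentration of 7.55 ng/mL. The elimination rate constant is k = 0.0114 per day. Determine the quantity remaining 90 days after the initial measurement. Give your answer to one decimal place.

t½ = ln 2 / k = 0.69315 / 0.0114 ≈ 60.802 days.
Number of half-lives: n = 90/60.802 ≈ 1.4802.
Remaining = 7.55 × (1/2)^1.4802 = 7.55 × 0.35844 ≈ 2.7062 ng/mL.

2.7 ng/mL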